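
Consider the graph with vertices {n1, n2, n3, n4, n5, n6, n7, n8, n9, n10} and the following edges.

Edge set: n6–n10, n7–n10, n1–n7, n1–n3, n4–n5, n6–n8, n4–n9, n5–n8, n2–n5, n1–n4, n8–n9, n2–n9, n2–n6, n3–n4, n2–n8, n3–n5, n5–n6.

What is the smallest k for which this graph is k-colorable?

4

n2, n5, n6, n8 form a clique, so at least 4 colors are needed.
4 colors suffice: color R → {n1, n5, n9, n10}; color B → {n4, n7, n8}; color G → {n3, n6}; color Y → {n2}. No two adjacent vertices share a color.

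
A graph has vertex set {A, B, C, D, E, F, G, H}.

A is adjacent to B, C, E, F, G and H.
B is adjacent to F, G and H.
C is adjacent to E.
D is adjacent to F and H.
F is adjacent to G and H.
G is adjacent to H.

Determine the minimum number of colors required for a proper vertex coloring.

A, B, F, G, H are pairwise adjacent (a clique of size 5), so at least 5 colors are needed.
A valid assignment using 5 colors: A=1, B=5, C=3, D=1, E=2, F=2, G=4, H=3. Each edge has distinct colors on its endpoints.

5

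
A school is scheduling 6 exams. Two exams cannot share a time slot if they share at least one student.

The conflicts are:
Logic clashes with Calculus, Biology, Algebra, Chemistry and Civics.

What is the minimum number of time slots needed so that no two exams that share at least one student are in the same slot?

Logic and Algebra conflict, so at least 2 time slots are needed.
2 time slots suffice: time slot 1 → {Logic}; time slot 2 → {Calculus, Biology, Algebra, Chemistry, Civics}. Each listed conflict is separated.

2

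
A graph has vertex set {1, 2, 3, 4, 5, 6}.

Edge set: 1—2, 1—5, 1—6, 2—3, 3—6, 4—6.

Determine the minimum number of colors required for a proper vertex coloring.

2

1 and 2 are adjacent, so at least 2 colors are needed.
2 colors suffice: color red → {2, 5, 6}; color blue → {1, 3, 4}. Each edge has distinct colors on its endpoints.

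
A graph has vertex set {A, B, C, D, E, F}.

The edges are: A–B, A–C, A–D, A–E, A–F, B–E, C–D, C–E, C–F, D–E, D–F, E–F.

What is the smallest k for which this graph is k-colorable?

5

A, C, D, E, F form a clique, so at least 5 colors are needed.
5 colors suffice: color 1 → {E}; color 2 → {A}; color 3 → {B, F}; color 4 → {D}; color 5 → {C}. No two adjacent vertices share a color.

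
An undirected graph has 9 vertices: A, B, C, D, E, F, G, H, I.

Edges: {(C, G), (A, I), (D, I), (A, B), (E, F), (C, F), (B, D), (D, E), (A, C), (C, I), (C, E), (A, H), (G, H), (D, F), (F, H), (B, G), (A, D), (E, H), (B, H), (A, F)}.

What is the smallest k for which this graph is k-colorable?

B, G, H form a triangle, so at least 3 colors are needed.
3 colors suffice: color red → {A, E, G}; color blue → {C, D, H}; color green → {B, F, I}. Every edge joins two different colors.

3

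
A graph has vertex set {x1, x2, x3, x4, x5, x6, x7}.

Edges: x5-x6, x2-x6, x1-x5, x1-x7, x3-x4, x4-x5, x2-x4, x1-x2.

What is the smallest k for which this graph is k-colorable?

x4 and x5 are adjacent, so at least 2 colors are needed.
2 colors suffice: color red → {x2, x3, x5, x7}; color blue → {x1, x4, x6}. Every edge joins two different colors.

2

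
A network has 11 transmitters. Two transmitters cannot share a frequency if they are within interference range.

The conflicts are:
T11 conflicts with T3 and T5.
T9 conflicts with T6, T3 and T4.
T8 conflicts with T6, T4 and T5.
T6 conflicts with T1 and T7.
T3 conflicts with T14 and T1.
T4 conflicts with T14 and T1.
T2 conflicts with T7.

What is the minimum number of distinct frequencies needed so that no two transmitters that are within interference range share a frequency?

2

T3 and T14 conflict, so at least 2 frequencies are needed.
2 frequencies suffice: frequency 1 → {T6, T3, T4, T2, T5}; frequency 2 → {T11, T9, T8, T14, T1, T7}. Every pair that conflicts lands in different frequencies.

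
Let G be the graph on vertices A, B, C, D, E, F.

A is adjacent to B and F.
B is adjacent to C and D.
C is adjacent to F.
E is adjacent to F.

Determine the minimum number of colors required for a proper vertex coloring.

B and C are adjacent, so at least 2 colors are needed.
2 colors suffice: A=2, B=1, C=2, D=2, E=2, F=1. Each edge has distinct colors on its endpoints.

2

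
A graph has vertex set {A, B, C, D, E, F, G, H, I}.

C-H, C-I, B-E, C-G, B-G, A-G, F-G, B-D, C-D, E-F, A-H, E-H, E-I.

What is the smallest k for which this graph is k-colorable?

The cycle A-G-F-E-H-A has odd length 5, so it cannot be 2-colored; at least 3 colors are needed.
One proper 3-coloring: A=1, B=3, C=1, D=2, E=1, F=3, G=2, H=2, I=2. No two adjacent vertices share a color.

3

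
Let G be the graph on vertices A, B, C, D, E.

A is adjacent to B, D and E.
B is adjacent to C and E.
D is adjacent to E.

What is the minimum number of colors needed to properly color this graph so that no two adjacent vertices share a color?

3

A, D, E are mutually adjacent, so at least 3 colors are needed.
3 colors suffice: color 1 → {A, C}; color 2 → {B, D}; color 3 → {E}. No two adjacent vertices share a color.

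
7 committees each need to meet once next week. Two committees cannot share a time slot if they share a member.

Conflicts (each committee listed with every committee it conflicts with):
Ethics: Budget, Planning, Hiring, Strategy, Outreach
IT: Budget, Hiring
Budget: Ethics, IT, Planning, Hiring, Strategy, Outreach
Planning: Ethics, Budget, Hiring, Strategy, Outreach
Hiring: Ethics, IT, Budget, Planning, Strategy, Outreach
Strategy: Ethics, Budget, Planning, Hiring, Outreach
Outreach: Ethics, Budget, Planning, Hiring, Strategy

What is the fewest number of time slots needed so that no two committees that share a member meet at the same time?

6

Ethics, Budget, Planning, Hiring, Strategy, Outreach pairwise conflict, so at least 6 time slots are needed.
6 time slots suffice: time slot 1 → {Hiring}; time slot 2 → {Budget}; time slot 3 → {IT, Planning}; time slot 4 → {Strategy}; time slot 5 → {Outreach}; time slot 6 → {Ethics}. No two conflicting committees share a time slot.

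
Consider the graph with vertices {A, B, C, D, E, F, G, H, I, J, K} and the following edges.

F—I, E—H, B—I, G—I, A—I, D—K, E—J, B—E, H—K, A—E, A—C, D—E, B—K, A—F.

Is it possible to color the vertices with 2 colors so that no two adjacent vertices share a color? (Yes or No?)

No

A, F, I are mutually adjacent, so at least 3 colors are needed.
So 2 colors are not enough.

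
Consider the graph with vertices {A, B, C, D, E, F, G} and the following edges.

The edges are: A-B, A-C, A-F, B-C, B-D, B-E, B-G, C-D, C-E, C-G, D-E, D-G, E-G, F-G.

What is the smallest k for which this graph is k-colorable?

B, C, D, E, G are mutually adjacent (a clique of size 5), so at least 5 colors are needed.
One proper 5-coloring: A=blue, B=red, C=green, D=purple, E=yellow, F=red, G=blue. Every edge joins two different colors.

5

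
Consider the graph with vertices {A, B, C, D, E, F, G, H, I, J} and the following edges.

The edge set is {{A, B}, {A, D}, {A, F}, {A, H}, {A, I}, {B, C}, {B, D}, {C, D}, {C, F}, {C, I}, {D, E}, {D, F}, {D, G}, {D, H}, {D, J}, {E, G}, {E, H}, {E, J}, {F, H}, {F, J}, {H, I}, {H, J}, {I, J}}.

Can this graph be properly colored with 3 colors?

D, E, H, J form a clique, so at least 4 colors are needed.
So 3 colors are not enough.

No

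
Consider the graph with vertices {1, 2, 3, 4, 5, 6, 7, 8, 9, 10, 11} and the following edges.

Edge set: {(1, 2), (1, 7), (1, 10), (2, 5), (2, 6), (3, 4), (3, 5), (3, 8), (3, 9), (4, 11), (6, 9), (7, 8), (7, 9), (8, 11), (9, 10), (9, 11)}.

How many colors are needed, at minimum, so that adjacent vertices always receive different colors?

3

The cycle 3-5-2-6-9-3 has odd length 5, so it cannot be 2-colored; at least 3 colors are needed.
One proper 3-coloring: 1=b, 2=a, 3=b, 4=a, 5=c, 6=b, 7=c, 8=a, 9=a, 10=c, 11=b. Each edge has distinct colors on its endpoints.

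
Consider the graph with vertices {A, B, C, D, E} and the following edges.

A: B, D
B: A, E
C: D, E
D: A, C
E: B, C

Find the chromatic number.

3

The cycle B-E-C-D-A-B has odd length 5, so it cannot be 2-colored; at least 3 colors are needed.
3 colors suffice: color 1 → {A, C}; color 2 → {D, E}; color 3 → {B}. Every edge joins two different colors.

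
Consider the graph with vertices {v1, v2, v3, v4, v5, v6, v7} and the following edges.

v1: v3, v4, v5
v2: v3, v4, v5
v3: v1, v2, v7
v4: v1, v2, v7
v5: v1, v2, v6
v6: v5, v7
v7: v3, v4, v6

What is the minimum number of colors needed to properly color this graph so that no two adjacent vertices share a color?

3

The cycle v7-v4-v1-v5-v6-v7 has odd length 5, so it cannot be 2-colored; at least 3 colors are needed.
3 colors suffice: color 1 → {v1, v2, v7}; color 2 → {v3, v4, v5}; color 3 → {v6}. Every edge joins two different colors.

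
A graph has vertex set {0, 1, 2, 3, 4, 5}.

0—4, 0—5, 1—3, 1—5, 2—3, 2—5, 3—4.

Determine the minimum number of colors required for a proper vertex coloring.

3

The cycle 3-2-5-0-4-3 has odd length 5, so it cannot be 2-colored; at least 3 colors are needed.
3 colors suffice: color a → {3, 5}; color b → {0, 1, 2}; color c → {4}. No two adjacent vertices share a color.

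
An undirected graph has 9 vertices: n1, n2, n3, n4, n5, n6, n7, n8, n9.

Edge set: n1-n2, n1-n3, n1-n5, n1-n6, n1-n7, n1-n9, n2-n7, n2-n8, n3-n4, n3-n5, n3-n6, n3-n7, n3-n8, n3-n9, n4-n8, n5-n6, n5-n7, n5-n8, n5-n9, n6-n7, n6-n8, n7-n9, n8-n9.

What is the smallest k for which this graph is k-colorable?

n1, n3, n5, n7, n9 are mutually adjacent (a clique of size 5), so at least 5 colors are needed.
5 colors suffice: color 1 → {n2, n3}; color 2 → {n7, n8}; color 3 → {n1, n4}; color 4 → {n5}; color 5 → {n6, n9}. Each edge has distinct colors on its endpoints.

5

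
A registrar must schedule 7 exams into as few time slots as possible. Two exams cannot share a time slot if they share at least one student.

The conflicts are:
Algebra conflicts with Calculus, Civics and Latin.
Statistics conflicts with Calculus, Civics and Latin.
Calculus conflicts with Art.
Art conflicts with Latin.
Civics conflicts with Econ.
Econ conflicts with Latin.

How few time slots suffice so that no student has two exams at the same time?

2

Algebra and Latin conflict, so at least 2 time slots are needed.
2 time slots suffice: time slot 1 → {Calculus, Civics, Latin}; time slot 2 → {Algebra, Statistics, Art, Econ}. Each listed conflict is separated.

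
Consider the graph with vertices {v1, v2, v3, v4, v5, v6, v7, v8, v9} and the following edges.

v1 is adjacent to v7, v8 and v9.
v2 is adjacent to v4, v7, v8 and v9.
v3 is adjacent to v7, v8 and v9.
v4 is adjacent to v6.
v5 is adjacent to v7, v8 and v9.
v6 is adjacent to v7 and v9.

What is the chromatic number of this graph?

v5 and v8 are adjacent, so at least 2 colors are needed.
2 colors suffice: color red → {v4, v7, v8, v9}; color blue → {v1, v2, v3, v5, v6}. No two adjacent vertices share a color.

2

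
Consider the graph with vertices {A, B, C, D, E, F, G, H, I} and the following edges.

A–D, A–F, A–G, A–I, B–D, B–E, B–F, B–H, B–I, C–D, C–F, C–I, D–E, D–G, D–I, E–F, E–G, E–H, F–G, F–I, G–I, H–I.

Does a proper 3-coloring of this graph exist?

A, D, G, I are mutually adjacent (a clique of size 4), so at least 4 colors are needed.
So 3 colors are not enough.

No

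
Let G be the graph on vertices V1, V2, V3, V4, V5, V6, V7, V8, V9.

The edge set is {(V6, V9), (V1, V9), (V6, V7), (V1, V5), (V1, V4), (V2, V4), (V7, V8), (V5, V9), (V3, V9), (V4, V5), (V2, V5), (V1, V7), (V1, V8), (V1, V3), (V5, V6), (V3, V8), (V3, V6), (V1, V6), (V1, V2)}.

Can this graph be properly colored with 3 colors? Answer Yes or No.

V1, V5, V6, V9 form a clique, so at least 4 colors are needed.
So 3 colors are not enough.

No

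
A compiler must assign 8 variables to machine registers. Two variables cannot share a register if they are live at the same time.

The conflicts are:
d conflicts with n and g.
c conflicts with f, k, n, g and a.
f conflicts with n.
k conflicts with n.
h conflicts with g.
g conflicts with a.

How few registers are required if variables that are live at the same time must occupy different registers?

3

c, f, n pairwise conflict, so at least 3 registers are needed.
A valid assignment using 3 registers: d=1, c=1, f=3, k=3, n=2, h=1, g=2, a=3. Each listed conflict is separated.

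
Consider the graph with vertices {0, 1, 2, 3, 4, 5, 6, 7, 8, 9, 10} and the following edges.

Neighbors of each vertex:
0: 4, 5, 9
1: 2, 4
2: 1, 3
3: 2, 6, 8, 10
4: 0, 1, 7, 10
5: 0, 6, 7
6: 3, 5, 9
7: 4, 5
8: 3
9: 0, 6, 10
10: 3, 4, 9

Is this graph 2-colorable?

No

The cycle 1-2-3-10-4-1 has odd length 5, so it cannot be 2-colored; at least 3 colors are needed.
So 2 colors are not enough.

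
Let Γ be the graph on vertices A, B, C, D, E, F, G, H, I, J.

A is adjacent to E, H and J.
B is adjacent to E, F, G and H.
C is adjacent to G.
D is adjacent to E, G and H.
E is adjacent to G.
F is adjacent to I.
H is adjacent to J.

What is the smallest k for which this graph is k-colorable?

B, E, G are mutually adjacent, so at least 3 colors are needed.
A valid assignment using 3 colors: A=2, B=2, C=1, D=2, E=1, F=1, G=3, H=1, I=2, J=3. Every edge joins two different colors.

3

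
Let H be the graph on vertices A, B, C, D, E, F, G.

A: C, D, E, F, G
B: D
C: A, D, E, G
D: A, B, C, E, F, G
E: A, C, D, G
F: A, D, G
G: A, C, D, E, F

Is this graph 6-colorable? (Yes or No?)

The chromatic number is 5. A, C, D, E, G are pairwise adjacent (a clique of size 5), so at least 5 colors are needed.
5 colors suffice: color 1 → {D}; color 2 → {B, G}; color 3 → {A}; color 4 → {C, F}; color 5 → {E}.
Since 6 ≥ 5, a proper 6-coloring certainly exists.

Yes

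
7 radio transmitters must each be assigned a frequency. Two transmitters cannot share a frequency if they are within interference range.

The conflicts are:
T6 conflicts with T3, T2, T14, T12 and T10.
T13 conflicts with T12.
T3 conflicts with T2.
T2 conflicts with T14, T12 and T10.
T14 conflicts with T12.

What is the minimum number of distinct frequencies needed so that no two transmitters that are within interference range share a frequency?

4

T6, T2, T14, T12 all conflict with each other, so at least 4 frequencies are needed.
Using 4 frequencies: T6=1, T13=1, T3=3, T2=2, T14=4, T12=3, T10=3. No two conflicting transmitters share a frequency.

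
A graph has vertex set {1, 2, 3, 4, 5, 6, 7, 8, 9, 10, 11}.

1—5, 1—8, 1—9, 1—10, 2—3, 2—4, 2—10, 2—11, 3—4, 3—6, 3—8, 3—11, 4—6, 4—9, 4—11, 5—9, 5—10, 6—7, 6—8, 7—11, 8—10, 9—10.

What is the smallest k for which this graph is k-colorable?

2, 3, 4, 11 are mutually adjacent (a clique of size 4), so at least 4 colors are needed.
4 colors suffice: 1=blue, 2=green, 3=red, 4=blue, 5=yellow, 6=green, 7=red, 8=yellow, 9=green, 10=red, 11=yellow. Every edge joins two different colors.

4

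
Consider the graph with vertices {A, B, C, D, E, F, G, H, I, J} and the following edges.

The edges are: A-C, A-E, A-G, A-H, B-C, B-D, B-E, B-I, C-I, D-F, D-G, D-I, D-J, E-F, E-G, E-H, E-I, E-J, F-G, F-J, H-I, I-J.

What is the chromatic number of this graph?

D, I, J are pairwise adjacent, so at least 3 colors are needed.
One proper 3-coloring: A=blue, B=green, C=red, D=red, E=red, F=blue, G=green, H=green, I=blue, J=green. No two adjacent vertices share a color.

3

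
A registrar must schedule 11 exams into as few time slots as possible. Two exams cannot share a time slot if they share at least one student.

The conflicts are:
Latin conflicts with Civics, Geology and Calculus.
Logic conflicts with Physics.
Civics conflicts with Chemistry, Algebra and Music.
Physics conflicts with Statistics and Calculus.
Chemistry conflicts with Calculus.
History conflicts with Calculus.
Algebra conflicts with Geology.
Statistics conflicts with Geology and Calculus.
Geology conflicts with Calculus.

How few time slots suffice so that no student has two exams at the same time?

3

Latin, Geology, Calculus pairwise conflict, so at least 3 time slots are needed.
Using 3 time slots: Latin=3, Logic=1, Civics=1, Physics=2, Chemistry=2, History=2, Algebra=3, Statistics=3, Geology=2, Calculus=1, Music=2. No two conflicting exams share a time slot.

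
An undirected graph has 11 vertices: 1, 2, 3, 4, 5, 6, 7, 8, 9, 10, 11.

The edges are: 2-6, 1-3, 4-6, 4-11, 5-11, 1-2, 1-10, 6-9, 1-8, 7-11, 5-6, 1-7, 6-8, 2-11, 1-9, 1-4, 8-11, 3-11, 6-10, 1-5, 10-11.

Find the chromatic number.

2

5 and 11 are adjacent, so at least 2 colors are needed.
2 colors suffice: color red → {1, 6, 11}; color blue → {2, 3, 4, 5, 7, 8, 9, 10}. Every edge joins two different colors.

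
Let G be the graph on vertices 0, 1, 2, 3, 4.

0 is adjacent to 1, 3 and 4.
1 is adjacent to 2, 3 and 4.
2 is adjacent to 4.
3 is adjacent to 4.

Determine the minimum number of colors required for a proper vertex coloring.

4

0, 1, 3, 4 are mutually adjacent (a clique of size 4), so at least 4 colors are needed.
One proper 4-coloring: 0=c, 1=a, 2=c, 3=d, 4=b. Each edge has distinct colors on its endpoints.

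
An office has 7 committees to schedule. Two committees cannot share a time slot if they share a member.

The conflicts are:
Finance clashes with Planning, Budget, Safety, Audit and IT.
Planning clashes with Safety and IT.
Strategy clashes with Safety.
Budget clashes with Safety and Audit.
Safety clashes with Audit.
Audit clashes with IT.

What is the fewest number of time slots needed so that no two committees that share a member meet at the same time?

Finance, Budget, Safety, Audit are mutually in conflict, so at least 4 time slots are needed.
4 time slots suffice: time slot 1 → {Finance, Strategy}; time slot 2 → {Safety, IT}; time slot 3 → {Planning, Audit}; time slot 4 → {Budget}. Every pair that conflicts lands in different time slots.

4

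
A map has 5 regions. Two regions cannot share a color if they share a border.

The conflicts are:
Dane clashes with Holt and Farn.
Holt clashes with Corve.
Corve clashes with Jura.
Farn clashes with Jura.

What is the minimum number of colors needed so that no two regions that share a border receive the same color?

3

The cycle Corve-Jura-Farn-Dane-Holt-Corve has odd length 5, so it cannot be 2-colored; at least 3 colors are needed.
One proper 3-coloring: Dane=3, Holt=2, Corve=1, Farn=1, Jura=2. Each listed conflict is separated.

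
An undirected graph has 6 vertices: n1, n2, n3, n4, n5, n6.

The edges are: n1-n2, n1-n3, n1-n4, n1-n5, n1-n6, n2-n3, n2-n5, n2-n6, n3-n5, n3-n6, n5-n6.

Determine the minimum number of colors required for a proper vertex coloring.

n1, n2, n3, n5, n6 form a clique, so at least 5 colors are needed.
5 colors suffice: color 1 → {n1}; color 2 → {n4, n5}; color 3 → {n6}; color 4 → {n3}; color 5 → {n2}. Each edge has distinct colors on its endpoints.

5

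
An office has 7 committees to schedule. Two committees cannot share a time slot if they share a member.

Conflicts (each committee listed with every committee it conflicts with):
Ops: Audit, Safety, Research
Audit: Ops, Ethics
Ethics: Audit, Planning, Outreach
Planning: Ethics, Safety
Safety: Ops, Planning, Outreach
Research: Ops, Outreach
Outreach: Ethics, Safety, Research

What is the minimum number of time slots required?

The cycle Planning-Safety-Ops-Audit-Ethics-Planning has odd length 5, so it cannot be 2-colored; at least 3 time slots are needed.
3 time slots suffice: Ops=1, Audit=2, Ethics=1, Planning=3, Safety=2, Research=2, Outreach=3. No two conflicting committees share a time slot.

3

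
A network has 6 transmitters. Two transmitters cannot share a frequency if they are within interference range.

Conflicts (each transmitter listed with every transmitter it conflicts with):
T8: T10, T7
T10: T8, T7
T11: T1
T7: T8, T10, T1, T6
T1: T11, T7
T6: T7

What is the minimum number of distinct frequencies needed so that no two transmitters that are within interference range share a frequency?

T8, T10, T7 are mutually in conflict, so at least 3 frequencies are needed.
3 frequencies suffice: T8=2, T10=3, T11=1, T7=1, T1=2, T6=2. Each listed conflict is separated.

3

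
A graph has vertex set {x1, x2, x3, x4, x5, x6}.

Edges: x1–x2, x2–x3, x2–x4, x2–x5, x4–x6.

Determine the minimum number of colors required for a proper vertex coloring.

2

x2 and x4 are adjacent, so at least 2 colors are needed.
2 colors suffice: x1=2, x2=1, x3=2, x4=2, x5=2, x6=1. Each edge has distinct colors on its endpoints.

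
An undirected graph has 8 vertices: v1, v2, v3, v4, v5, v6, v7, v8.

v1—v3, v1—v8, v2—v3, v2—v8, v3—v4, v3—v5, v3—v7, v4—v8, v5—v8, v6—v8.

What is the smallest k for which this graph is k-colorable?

2

v2 and v8 are adjacent, so at least 2 colors are needed.
2 colors suffice: color 1 → {v3, v8}; color 2 → {v1, v2, v4, v5, v6, v7}. Each edge has distinct colors on its endpoints.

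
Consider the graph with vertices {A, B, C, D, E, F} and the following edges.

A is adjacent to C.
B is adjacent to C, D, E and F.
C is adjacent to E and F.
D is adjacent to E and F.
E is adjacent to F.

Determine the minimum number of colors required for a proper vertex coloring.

4

B, D, E, F are pairwise adjacent (a clique of size 4), so at least 4 colors are needed.
4 colors suffice: color 1 → {C, D}; color 2 → {A, F}; color 3 → {B}; color 4 → {E}. Every edge joins two different colors.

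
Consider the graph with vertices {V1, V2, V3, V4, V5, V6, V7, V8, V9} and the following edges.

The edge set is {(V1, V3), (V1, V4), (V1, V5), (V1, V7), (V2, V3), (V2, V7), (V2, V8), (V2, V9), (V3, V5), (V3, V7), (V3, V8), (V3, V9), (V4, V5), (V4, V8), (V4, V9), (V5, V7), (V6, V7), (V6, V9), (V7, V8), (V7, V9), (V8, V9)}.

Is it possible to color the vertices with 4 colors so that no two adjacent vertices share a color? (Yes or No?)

V2, V3, V7, V8, V9 are pairwise adjacent (a clique of size 5), so at least 5 colors are needed.
So 4 colors are not enough.

No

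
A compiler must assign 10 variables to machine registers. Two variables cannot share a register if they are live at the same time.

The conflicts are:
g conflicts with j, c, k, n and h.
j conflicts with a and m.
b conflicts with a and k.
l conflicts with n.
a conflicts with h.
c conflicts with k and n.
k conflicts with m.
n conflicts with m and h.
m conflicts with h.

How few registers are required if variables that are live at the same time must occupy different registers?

3

n, m, h are mutually in conflict, so at least 3 registers are needed.
A valid assignment using 3 registers: g=2, j=3, b=2, l=2, a=1, c=3, k=1, n=1, m=2, h=3. Every pair that conflicts lands in different registers.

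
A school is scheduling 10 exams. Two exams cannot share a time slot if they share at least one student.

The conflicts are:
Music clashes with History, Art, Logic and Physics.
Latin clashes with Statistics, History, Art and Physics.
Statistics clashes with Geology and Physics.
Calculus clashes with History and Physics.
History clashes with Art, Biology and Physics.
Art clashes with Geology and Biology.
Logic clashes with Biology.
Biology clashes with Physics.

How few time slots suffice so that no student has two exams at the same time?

Music, History, Physics all conflict with each other, so at least 3 time slots are needed.
3 time slots suffice: time slot 1 → {Statistics, History, Logic}; time slot 2 → {Art, Physics}; time slot 3 → {Music, Latin, Calculus, Geology, Biology}. Each listed conflict is separated.

3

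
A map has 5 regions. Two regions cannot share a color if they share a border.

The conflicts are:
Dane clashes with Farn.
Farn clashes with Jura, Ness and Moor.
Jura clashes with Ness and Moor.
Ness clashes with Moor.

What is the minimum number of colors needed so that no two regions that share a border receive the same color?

4

Farn, Jura, Ness, Moor all conflict with each other, so at least 4 colors are needed.
4 colors suffice: color 1 → {Farn}; color 2 → {Dane, Moor}; color 3 → {Jura}; color 4 → {Ness}. Every pair that conflicts lands in different colors.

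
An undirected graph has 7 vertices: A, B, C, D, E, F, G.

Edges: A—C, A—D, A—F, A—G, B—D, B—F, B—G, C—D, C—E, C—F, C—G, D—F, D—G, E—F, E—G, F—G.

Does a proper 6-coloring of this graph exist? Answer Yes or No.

Yes

The chromatic number is 5. A, C, D, F, G are pairwise adjacent (a clique of size 5), so at least 5 colors are needed.
5 colors suffice: color red → {F}; color blue → {G}; color green → {D, E}; color yellow → {B, C}; color purple → {A}.
Since 6 ≥ 5, a proper 6-coloring certainly exists.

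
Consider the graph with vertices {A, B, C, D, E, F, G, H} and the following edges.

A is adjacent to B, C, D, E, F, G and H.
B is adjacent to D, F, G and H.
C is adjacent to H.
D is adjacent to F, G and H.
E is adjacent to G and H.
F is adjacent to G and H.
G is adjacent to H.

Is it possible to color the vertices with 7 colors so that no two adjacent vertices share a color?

Yes

The chromatic number is 6. A, B, D, F, G, H are mutually adjacent (a clique of size 6), so at least 6 colors are needed.
One proper 6-coloring: A=1, B=5, C=3, D=4, E=4, F=6, G=3, H=2.
Since 7 ≥ 6, a proper 7-coloring certainly exists.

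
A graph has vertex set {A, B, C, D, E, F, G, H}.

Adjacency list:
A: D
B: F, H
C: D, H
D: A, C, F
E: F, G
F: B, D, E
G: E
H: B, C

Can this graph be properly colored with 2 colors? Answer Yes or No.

No

The cycle C-D-F-B-H-C has odd length 5, so it cannot be 2-colored; at least 3 colors are needed.
So 2 colors are not enough.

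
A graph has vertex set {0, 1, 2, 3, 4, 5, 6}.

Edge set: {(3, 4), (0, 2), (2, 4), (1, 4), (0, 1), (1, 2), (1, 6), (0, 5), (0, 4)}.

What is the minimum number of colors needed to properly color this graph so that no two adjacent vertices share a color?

4

0, 1, 2, 4 are pairwise adjacent (a clique of size 4), so at least 4 colors are needed.
4 colors suffice: 0=b, 1=a, 2=d, 3=a, 4=c, 5=a, 6=b. No two adjacent vertices share a color.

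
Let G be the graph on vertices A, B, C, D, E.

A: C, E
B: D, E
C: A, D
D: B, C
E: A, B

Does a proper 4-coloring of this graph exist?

The chromatic number is 3. The cycle D-B-E-A-C-D has odd length 5, so it cannot be 2-colored; at least 3 colors are needed.
3 colors suffice: color 1 → {D, E}; color 2 → {A, B}; color 3 → {C}.
Since 4 ≥ 3, a proper 4-coloring certainly exists.

Yes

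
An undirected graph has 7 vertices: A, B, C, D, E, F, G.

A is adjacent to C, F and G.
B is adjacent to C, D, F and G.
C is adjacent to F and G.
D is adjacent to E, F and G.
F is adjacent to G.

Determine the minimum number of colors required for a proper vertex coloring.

B, D, F, G are mutually adjacent (a clique of size 4), so at least 4 colors are needed.
4 colors suffice: color 1 → {E, G}; color 2 → {F}; color 3 → {C, D}; color 4 → {A, B}. Every edge joins two different colors.

4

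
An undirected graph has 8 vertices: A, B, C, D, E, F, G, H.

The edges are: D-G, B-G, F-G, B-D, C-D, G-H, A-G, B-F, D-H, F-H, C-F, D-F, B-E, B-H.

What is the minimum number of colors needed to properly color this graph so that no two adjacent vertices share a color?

B, D, F, G, H are mutually adjacent (a clique of size 5), so at least 5 colors are needed.
One proper 5-coloring: A=red, B=red, C=red, D=green, E=blue, F=blue, G=yellow, H=purple. Each edge has distinct colors on its endpoints.

5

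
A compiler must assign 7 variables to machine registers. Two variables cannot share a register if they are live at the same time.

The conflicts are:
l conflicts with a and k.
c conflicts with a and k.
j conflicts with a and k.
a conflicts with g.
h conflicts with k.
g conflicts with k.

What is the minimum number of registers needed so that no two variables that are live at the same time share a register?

2

a and g conflict, so at least 2 registers are needed.
2 registers suffice: register 1 → {a, k}; register 2 → {l, c, j, h, g}. Every pair that conflicts lands in different registers.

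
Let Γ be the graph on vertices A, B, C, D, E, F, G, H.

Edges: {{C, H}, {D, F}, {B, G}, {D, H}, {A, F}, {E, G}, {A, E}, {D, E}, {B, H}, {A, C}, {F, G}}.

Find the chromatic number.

The cycle B-G-F-D-H-B has odd length 5, so it cannot be 2-colored; at least 3 colors are needed.
3 colors suffice: A=2, B=3, C=3, D=2, E=1, F=1, G=2, H=1. No two adjacent vertices share a color.

3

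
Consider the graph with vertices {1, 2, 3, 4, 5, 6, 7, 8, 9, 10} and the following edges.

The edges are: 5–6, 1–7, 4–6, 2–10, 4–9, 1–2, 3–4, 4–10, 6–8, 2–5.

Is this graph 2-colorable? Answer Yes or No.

No

The cycle 10-4-6-5-2-10 has odd length 5, so it cannot be 2-colored; at least 3 colors are needed.
So 2 colors are not enough.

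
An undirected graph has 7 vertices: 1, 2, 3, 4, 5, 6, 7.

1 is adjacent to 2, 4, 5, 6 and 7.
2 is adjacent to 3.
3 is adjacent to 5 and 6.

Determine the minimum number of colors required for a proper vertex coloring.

2

3 and 6 are adjacent, so at least 2 colors are needed.
2 colors suffice: 1=a, 2=b, 3=a, 4=b, 5=b, 6=b, 7=b. Each edge has distinct colors on its endpoints.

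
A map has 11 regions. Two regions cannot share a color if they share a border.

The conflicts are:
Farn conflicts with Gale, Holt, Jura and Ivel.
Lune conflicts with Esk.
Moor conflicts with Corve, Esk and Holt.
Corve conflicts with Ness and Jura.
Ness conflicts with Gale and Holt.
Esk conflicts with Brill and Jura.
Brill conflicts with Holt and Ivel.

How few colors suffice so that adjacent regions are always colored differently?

The cycle Jura-Esk-Brill-Ivel-Farn-Jura has odd length 5, so it cannot be 2-colored; at least 3 colors are needed.
3 colors suffice: color 1 → {Farn, Corve, Esk}; color 2 → {Lune, Gale, Holt, Jura, Ivel}; color 3 → {Moor, Ness, Brill}. Every pair that conflicts lands in different colors.

3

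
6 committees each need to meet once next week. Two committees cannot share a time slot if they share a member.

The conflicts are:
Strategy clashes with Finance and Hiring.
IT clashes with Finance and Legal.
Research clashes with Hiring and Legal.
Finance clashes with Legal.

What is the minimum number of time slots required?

IT, Finance, Legal all conflict with each other, so at least 3 time slots are needed.
3 time slots suffice: time slot 1 → {Strategy, Legal}; time slot 2 → {Finance, Hiring}; time slot 3 → {IT, Research}. Every pair that conflicts lands in different time slots.

3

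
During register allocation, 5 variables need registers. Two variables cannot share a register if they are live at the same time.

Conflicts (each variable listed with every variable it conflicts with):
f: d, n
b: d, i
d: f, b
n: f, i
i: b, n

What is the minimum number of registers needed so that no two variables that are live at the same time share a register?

3

The cycle b-d-f-n-i-b has odd length 5, so it cannot be 2-colored; at least 3 registers are needed.
3 registers suffice: register 1 → {f, i}; register 2 → {d, n}; register 3 → {b}. Each listed conflict is separated.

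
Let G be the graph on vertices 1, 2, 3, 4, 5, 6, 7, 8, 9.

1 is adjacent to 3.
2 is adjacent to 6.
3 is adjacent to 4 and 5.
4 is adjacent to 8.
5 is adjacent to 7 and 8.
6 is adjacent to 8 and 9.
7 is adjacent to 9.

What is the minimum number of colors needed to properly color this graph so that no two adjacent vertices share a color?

The cycle 9-6-8-5-7-9 has odd length 5, so it cannot be 2-colored; at least 3 colors are needed.
3 colors suffice: color red → {2, 3, 8, 9}; color blue → {1, 4, 5, 6}; color green → {7}. Each edge has distinct colors on its endpoints.

3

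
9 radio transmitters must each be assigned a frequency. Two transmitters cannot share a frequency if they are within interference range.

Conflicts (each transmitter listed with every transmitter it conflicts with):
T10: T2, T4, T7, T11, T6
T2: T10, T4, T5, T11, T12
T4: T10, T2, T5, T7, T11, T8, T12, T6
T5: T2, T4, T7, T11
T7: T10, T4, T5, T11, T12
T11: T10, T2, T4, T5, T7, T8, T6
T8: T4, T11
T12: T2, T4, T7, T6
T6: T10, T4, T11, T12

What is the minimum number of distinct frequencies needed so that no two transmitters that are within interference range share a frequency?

T10, T2, T4, T11 are mutually in conflict, so at least 4 frequencies are needed.
4 frequencies suffice: frequency 1 → {T4}; frequency 2 → {T11, T12}; frequency 3 → {T10, T5, T8}; frequency 4 → {T2, T7, T6}. Every pair that conflicts lands in different frequencies.

4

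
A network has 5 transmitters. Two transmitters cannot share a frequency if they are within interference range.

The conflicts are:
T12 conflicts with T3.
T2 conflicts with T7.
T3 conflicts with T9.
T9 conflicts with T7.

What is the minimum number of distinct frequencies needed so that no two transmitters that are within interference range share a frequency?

T12 and T3 conflict, so at least 2 frequencies are needed.
Using 2 frequencies: T12=2, T2=2, T3=1, T9=2, T7=1. Every pair that conflicts lands in different frequencies.

2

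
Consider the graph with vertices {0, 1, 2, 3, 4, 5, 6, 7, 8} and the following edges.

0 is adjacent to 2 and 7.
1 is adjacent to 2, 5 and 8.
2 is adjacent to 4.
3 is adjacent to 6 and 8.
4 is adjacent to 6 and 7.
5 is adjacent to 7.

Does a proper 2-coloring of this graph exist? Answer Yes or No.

No

The cycle 0-2-1-5-7-0 has odd length 5, so it cannot be 2-colored; at least 3 colors are needed.
So 2 colors are not enough.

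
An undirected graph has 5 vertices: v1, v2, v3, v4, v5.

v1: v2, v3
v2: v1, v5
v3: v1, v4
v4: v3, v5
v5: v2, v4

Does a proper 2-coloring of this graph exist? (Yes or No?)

The cycle v5-v2-v1-v3-v4-v5 has odd length 5, so it cannot be 2-colored; at least 3 colors are needed.
So 2 colors are not enough.

No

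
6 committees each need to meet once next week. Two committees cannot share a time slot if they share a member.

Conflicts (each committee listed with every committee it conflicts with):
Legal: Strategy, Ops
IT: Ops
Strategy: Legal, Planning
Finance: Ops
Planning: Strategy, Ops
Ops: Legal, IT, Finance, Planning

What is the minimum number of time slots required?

Legal and Ops conflict, so at least 2 time slots are needed.
2 time slots suffice: time slot 1 → {Strategy, Ops}; time slot 2 → {Legal, IT, Finance, Planning}. Every pair that conflicts lands in different time slots.

2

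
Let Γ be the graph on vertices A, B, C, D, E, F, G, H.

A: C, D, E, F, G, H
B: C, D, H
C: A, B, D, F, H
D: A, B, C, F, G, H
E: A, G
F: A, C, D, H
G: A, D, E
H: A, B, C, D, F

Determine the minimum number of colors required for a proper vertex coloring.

A, C, D, F, H are mutually adjacent (a clique of size 5), so at least 5 colors are needed.
5 colors suffice: color 1 → {D, E}; color 2 → {A, B}; color 3 → {G, H}; color 4 → {C}; color 5 → {F}. Every edge joins two different colors.

5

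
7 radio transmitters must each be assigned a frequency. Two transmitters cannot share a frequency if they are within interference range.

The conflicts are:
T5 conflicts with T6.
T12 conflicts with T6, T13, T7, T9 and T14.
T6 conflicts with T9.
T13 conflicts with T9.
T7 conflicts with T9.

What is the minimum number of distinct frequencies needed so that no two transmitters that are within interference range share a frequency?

T12, T13, T9 pairwise conflict, so at least 3 frequencies are needed.
Using 3 frequencies: T5=1, T12=1, T6=3, T13=3, T7=3, T9=2, T14=2. No two conflicting transmitters share a frequency.

3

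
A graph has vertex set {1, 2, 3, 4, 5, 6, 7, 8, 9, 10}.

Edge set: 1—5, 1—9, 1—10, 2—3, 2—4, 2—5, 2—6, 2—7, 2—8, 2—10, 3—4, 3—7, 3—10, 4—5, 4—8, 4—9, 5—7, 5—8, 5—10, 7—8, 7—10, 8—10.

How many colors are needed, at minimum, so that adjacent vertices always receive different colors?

5

2, 5, 7, 8, 10 are mutually adjacent (a clique of size 5), so at least 5 colors are needed.
5 colors suffice: 1=red, 2=red, 3=green, 4=blue, 5=green, 6=blue, 7=yellow, 8=purple, 9=green, 10=blue. No two adjacent vertices share a color.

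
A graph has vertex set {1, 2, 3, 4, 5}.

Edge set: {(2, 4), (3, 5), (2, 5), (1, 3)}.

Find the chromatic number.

2

3 and 5 are adjacent, so at least 2 colors are needed.
2 colors suffice: color a → {1, 4, 5}; color b → {2, 3}. No two adjacent vertices share a color.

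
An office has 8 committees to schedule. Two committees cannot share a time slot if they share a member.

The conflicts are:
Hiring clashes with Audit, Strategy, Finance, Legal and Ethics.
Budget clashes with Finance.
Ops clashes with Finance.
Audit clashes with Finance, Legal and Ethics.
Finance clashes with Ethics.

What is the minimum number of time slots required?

4

Hiring, Audit, Finance, Ethics are mutually in conflict, so at least 4 time slots are needed.
4 time slots suffice: time slot 1 → {Strategy, Finance, Legal}; time slot 2 → {Hiring, Budget, Ops}; time slot 3 → {Audit}; time slot 4 → {Ethics}. Every pair that conflicts lands in different time slots.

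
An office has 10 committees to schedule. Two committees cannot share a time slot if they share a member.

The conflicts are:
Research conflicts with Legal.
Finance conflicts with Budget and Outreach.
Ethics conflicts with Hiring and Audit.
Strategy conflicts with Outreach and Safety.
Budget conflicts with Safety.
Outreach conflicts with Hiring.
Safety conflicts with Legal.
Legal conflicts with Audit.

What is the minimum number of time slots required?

3

The cycle Safety-Strategy-Outreach-Finance-Budget-Safety has odd length 5, so it cannot be 2-colored; at least 3 time slots are needed.
A valid assignment using 3 time slots: Research=1, Finance=2, Ethics=1, Strategy=2, Budget=3, Outreach=1, Hiring=2, Safety=1, Legal=2, Audit=3. No two conflicting committees share a time slot.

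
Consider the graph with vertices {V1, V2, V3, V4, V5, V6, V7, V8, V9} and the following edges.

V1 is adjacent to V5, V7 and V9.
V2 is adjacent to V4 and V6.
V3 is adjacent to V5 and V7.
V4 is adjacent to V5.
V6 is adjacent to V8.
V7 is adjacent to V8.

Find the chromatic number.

3

The cycle V2-V4-V5-V1-V7-V8-V6-V2 has odd length 7, so it cannot be 2-colored; at least 3 colors are needed.
One proper 3-coloring: V1=1, V2=2, V3=1, V4=1, V5=2, V6=3, V7=2, V8=1, V9=2. Every edge joins two different colors.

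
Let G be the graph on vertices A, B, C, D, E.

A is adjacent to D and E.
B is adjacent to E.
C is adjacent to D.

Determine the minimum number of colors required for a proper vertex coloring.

C and D are adjacent, so at least 2 colors are needed.
2 colors suffice: color 1 → {D, E}; color 2 → {A, B, C}. No two adjacent vertices share a color.

2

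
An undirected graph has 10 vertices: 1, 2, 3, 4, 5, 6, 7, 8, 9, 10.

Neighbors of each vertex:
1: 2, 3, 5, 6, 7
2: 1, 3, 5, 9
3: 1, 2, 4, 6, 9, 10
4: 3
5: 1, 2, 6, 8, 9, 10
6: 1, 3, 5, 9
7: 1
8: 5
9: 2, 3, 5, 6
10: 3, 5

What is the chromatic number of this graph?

3

1, 5, 6 form a triangle, so at least 3 colors are needed.
A valid assignment using 3 colors: 1=blue, 2=green, 3=red, 4=blue, 5=red, 6=green, 7=red, 8=blue, 9=blue, 10=blue. No two adjacent vertices share a color.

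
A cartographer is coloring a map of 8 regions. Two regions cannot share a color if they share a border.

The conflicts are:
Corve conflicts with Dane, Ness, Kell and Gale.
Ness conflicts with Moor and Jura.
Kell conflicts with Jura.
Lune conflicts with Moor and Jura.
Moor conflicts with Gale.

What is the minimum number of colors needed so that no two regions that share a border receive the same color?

2

Corve and Dane conflict, so at least 2 colors are needed.
2 colors suffice: color 1 → {Corve, Moor, Jura}; color 2 → {Dane, Ness, Kell, Lune, Gale}. Every pair that conflicts lands in different colors.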